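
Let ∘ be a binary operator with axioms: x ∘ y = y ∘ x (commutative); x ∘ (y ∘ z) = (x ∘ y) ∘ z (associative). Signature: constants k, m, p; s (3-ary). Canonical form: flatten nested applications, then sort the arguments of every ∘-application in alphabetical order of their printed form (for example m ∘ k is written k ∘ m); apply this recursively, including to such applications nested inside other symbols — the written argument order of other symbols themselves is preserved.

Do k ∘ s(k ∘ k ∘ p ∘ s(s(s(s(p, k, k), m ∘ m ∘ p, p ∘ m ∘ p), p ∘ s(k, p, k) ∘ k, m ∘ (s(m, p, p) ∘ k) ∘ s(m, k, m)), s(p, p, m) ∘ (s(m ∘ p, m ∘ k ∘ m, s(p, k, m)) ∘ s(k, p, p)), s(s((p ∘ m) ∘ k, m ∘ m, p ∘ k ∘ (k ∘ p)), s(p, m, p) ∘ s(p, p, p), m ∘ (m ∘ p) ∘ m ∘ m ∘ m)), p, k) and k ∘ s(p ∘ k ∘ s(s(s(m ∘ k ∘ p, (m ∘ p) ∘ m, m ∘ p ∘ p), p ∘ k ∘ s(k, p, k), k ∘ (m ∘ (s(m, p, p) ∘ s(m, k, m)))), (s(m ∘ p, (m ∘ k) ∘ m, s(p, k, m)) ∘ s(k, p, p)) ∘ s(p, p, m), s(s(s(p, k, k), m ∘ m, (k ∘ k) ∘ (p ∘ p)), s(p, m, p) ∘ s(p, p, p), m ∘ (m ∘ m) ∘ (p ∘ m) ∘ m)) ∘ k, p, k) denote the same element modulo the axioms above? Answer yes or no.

Answer: no — k ∘ s(k ∘ k ∘ p ∘ s(s(s(s(p, k, k), m ∘ m ∘ p, m ∘ p ∘ p), k ∘ p ∘ s(k, p, k), k ∘ m ∘ s(m, k, m) ∘ s(m, p, p)), s(k, p, p) ∘ s(m ∘ p, k ∘ m ∘ m, s(p, k, m)) ∘ s(p, p, m), s(s(k ∘ m ∘ p, m ∘ m, k ∘ k ∘ p ∘ p), s(p, m, p) ∘ s(p, p, p), m ∘ m ∘ m ∘ m ∘ m ∘ p)), p, k) vs k ∘ s(k ∘ k ∘ p ∘ s(s(s(k ∘ m ∘ p, m ∘ m ∘ p, m ∘ p ∘ p), k ∘ p ∘ s(k, p, k), k ∘ m ∘ s(m, k, m) ∘ s(m, p, p)), s(k, p, p) ∘ s(m ∘ p, k ∘ m ∘ m, s(p, k, m)) ∘ s(p, p, m), s(s(s(p, k, k), m ∘ m, k ∘ k ∘ p ∘ p), s(p, m, p) ∘ s(p, p, p), m ∘ m ∘ m ∘ m ∘ m ∘ p)), p, k)

Derivation:
Left:  k ∘ s(k ∘ k ∘ p ∘ s(s(s(s(p, k, k), m ∘ m ∘ p, p ∘ m ∘ p), p ∘ s(k, p, k) ∘ k, m ∘ (s(m, p, p) ∘ k) ∘ s(m, k, m)), s(p, p, m) ∘ (s(m ∘ p, m ∘ k ∘ m, s(p, k, m)) ∘ s(k, p, p)), s(s((p ∘ m) ∘ k, m ∘ m, p ∘ k ∘ (k ∘ p)), s(p, m, p) ∘ s(p, p, p), m ∘ (m ∘ p) ∘ m ∘ m ∘ m)), p, k)
  Inside:  s(k ∘ k ∘ p ∘ s(s(s(s(p, k, k), m ∘ m ∘ p, p ∘ m ∘ p), p ∘ s(k, p, k) ∘ k, m ∘ (s(m, p, p) ∘ k) ∘ s(m, k, m)), s(p, p, m) ∘ (s(m ∘ p, m ∘ k ∘ m, s(p, k, m)) ∘ s(k, p, p)), s(s((p ∘ m) ∘ k, m ∘ m, p ∘ k ∘ (k ∘ p)), s(p, m, p) ∘ s(p, p, p), m ∘ (m ∘ p) ∘ m ∘ m ∘ m)), p, k)  →  s(k ∘ k ∘ p ∘ s(s(s(s(p, k, k), m ∘ m ∘ p, m ∘ p ∘ p), k ∘ p ∘ s(k, p, k), k ∘ m ∘ s(m, k, m) ∘ s(m, p, p)), s(k, p, p) ∘ s(m ∘ p, k ∘ m ∘ m, s(p, k, m)) ∘ s(p, p, m), s(s(k ∘ m ∘ p, m ∘ m, k ∘ k ∘ p ∘ p), s(p, m, p) ∘ s(p, p, p), m ∘ m ∘ m ∘ m ∘ m ∘ p)), p, k)
  Sort:  k ∘ s(k ∘ k ∘ p ∘ s(s(s(s(p, k, k), m ∘ m ∘ p, m ∘ p ∘ p), k ∘ p ∘ s(k, p, k), k ∘ m ∘ s(m, k, m) ∘ s(m, p, p)), s(k, p, p) ∘ s(m ∘ p, k ∘ m ∘ m, s(p, k, m)) ∘ s(p, p, m), s(s(k ∘ m ∘ p, m ∘ m, k ∘ k ∘ p ∘ p), s(p, m, p) ∘ s(p, p, p), m ∘ m ∘ m ∘ m ∘ m ∘ p)), p, k)
Right:  k ∘ s(p ∘ k ∘ s(s(s(m ∘ k ∘ p, (m ∘ p) ∘ m, m ∘ p ∘ p), p ∘ k ∘ s(k, p, k), k ∘ (m ∘ (s(m, p, p) ∘ s(m, k, m)))), (s(m ∘ p, (m ∘ k) ∘ m, s(p, k, m)) ∘ s(k, p, p)) ∘ s(p, p, m), s(s(s(p, k, k), m ∘ m, (k ∘ k) ∘ (p ∘ p)), s(p, m, p) ∘ s(p, p, p), m ∘ (m ∘ m) ∘ (p ∘ m) ∘ m)) ∘ k, p, k)
  Inside:  s(p ∘ k ∘ s(s(s(m ∘ k ∘ p, (m ∘ p) ∘ m, m ∘ p ∘ p), p ∘ k ∘ s(k, p, k), k ∘ (m ∘ (s(m, p, p) ∘ s(m, k, m)))), (s(m ∘ p, (m ∘ k) ∘ m, s(p, k, m)) ∘ s(k, p, p)) ∘ s(p, p, m), s(s(s(p, k, k), m ∘ m, (k ∘ k) ∘ (p ∘ p)), s(p, m, p) ∘ s(p, p, p), m ∘ (m ∘ m) ∘ (p ∘ m) ∘ m)) ∘ k, p, k)  →  s(k ∘ k ∘ p ∘ s(s(s(k ∘ m ∘ p, m ∘ m ∘ p, m ∘ p ∘ p), k ∘ p ∘ s(k, p, k), k ∘ m ∘ s(m, k, m) ∘ s(m, p, p)), s(k, p, p) ∘ s(m ∘ p, k ∘ m ∘ m, s(p, k, m)) ∘ s(p, p, m), s(s(s(p, k, k), m ∘ m, k ∘ k ∘ p ∘ p), s(p, m, p) ∘ s(p, p, p), m ∘ m ∘ m ∘ m ∘ m ∘ p)), p, k)
  Sort:  k ∘ s(k ∘ k ∘ p ∘ s(s(s(k ∘ m ∘ p, m ∘ m ∘ p, m ∘ p ∘ p), k ∘ p ∘ s(k, p, k), k ∘ m ∘ s(m, k, m) ∘ s(m, p, p)), s(k, p, p) ∘ s(m ∘ p, k ∘ m ∘ m, s(p, k, m)) ∘ s(p, p, m), s(s(s(p, k, k), m ∘ m, k ∘ k ∘ p ∘ p), s(p, m, p) ∘ s(p, p, p), m ∘ m ∘ m ∘ m ∘ m ∘ p)), p, k)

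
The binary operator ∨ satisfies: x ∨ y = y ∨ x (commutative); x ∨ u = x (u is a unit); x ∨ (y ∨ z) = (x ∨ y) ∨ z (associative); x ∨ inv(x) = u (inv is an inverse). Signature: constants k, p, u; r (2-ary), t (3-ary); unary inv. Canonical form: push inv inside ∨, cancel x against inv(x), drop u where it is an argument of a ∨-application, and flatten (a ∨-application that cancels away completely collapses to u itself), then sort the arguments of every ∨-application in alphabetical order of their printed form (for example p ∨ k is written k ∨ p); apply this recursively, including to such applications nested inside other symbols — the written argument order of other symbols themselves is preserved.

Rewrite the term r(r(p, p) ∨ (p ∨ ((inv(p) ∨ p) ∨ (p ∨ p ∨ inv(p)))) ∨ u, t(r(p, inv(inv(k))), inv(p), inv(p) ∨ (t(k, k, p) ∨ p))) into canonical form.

Descend into:  r(p, p) ∨ (p ∨ ((inv(p) ∨ p) ∨ (p ∨ p ∨ inv(p)))) ∨ u
Collect:  r(p, p) ∨ p ∨ p
Order the arguments:  p ∨ p ∨ r(p, p)
Put back:  r(p ∨ p ∨ r(p, p), t(r(p, k), inv(p), t(k, k, p)))

Answer: r(p ∨ p ∨ r(p, p), t(r(p, k), inv(p), t(k, k, p)))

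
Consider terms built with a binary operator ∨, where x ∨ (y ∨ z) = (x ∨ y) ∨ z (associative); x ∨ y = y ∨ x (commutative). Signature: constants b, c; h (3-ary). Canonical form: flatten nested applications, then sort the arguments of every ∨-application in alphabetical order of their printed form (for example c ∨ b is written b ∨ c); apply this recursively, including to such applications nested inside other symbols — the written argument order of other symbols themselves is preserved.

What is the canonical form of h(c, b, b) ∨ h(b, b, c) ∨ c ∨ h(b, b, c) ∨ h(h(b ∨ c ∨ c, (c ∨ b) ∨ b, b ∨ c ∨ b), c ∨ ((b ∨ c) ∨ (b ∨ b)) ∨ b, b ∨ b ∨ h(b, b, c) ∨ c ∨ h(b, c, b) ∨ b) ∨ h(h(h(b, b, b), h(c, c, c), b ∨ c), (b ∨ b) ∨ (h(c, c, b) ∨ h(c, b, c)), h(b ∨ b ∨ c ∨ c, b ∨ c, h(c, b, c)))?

Answer: c ∨ h(b, b, c) ∨ h(b, b, c) ∨ h(c, b, b) ∨ h(h(b ∨ c ∨ c, b ∨ b ∨ c, b ∨ b ∨ c), b ∨ b ∨ b ∨ b ∨ c ∨ c, b ∨ b ∨ b ∨ c ∨ h(b, b, c) ∨ h(b, c, b)) ∨ h(h(h(b, b, b), h(c, c, c), b ∨ c), b ∨ b ∨ h(c, b, c) ∨ h(c, c, b), h(b ∨ b ∨ c ∨ c, b ∨ c, h(c, b, c)))

Derivation:
Simplify inside:  h(h(b ∨ c ∨ c, (c ∨ b) ∨ b, b ∨ c ∨ b), c ∨ ((b ∨ c) ∨ (b ∨ b)) ∨ b, b ∨ b ∨ h(b, b, c) ∨ c ∨ h(b, c, b) ∨ b)  →  h(h(b ∨ c ∨ c, b ∨ b ∨ c, b ∨ b ∨ c), b ∨ b ∨ b ∨ b ∨ c ∨ c, b ∨ b ∨ b ∨ c ∨ h(b, b, c) ∨ h(b, c, b))
Canonicalize subterm:  h(h(h(b, b, b), h(c, c, c), b ∨ c), (b ∨ b) ∨ (h(c, c, b) ∨ h(c, b, c)), h(b ∨ b ∨ c ∨ c, b ∨ c, h(c, b, c)))  →  h(h(h(b, b, b), h(c, c, c), b ∨ c), b ∨ b ∨ h(c, b, c) ∨ h(c, c, b), h(b ∨ b ∨ c ∨ c, b ∨ c, h(c, b, c)))
Sort:  c ∨ h(b, b, c) ∨ h(b, b, c) ∨ h(c, b, b) ∨ h(h(b ∨ c ∨ c, b ∨ b ∨ c, b ∨ b ∨ c), b ∨ b ∨ b ∨ b ∨ c ∨ c, b ∨ b ∨ b ∨ c ∨ h(b, b, c) ∨ h(b, c, b)) ∨ h(h(h(b, b, b), h(c, c, c), b ∨ c), b ∨ b ∨ h(c, b, c) ∨ h(c, c, b), h(b ∨ b ∨ c ∨ c, b ∨ c, h(c, b, c)))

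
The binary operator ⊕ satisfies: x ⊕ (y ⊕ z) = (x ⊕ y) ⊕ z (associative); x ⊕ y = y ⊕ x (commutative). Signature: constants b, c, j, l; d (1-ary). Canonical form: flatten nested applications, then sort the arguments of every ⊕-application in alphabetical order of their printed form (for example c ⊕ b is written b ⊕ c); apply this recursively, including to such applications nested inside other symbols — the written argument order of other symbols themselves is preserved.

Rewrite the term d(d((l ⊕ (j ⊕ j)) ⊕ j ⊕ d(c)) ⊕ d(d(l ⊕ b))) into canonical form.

Work inside:  d((l ⊕ (j ⊕ j)) ⊕ j ⊕ d(c)) ⊕ d(d(l ⊕ b))
Canonicalize subterm:  d((l ⊕ (j ⊕ j)) ⊕ j ⊕ d(c))  →  d(d(c) ⊕ j ⊕ j ⊕ j ⊕ l)
Simplify inside:  d(d(l ⊕ b))  →  d(d(b ⊕ l))
Order the arguments:  d(d(b ⊕ l)) ⊕ d(d(c) ⊕ j ⊕ j ⊕ j ⊕ l)
Reassemble:  d(d(d(b ⊕ l)) ⊕ d(d(c) ⊕ j ⊕ j ⊕ j ⊕ l))

Answer: d(d(d(b ⊕ l)) ⊕ d(d(c) ⊕ j ⊕ j ⊕ j ⊕ l))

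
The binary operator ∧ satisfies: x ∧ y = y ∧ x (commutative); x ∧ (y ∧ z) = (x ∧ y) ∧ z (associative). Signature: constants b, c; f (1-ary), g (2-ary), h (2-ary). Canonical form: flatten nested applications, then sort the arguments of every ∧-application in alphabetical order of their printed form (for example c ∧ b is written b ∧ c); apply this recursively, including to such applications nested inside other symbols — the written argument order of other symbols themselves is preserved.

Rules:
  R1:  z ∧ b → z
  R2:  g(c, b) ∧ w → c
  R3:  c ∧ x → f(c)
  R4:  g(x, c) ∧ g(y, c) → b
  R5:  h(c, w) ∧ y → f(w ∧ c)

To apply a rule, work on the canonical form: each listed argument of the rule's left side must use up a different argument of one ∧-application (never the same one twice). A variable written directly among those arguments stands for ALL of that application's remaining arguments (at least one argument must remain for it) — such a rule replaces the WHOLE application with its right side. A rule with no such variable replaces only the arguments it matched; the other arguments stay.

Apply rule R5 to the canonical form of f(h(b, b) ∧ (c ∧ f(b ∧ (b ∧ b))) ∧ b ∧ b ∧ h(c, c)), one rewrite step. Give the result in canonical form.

Canonical form:  f(b ∧ b ∧ c ∧ f(b ∧ b ∧ b) ∧ h(b, b) ∧ h(c, c))
R5 matches:  uses h(c, c);  w := c, y := b ∧ b ∧ c ∧ f(b ∧ b ∧ b) ∧ h(b, b)
Every leftover argument binds to the variable; the entire application is replaced.
New term:  f(f(c ∧ c))

Answer: f(f(c ∧ c))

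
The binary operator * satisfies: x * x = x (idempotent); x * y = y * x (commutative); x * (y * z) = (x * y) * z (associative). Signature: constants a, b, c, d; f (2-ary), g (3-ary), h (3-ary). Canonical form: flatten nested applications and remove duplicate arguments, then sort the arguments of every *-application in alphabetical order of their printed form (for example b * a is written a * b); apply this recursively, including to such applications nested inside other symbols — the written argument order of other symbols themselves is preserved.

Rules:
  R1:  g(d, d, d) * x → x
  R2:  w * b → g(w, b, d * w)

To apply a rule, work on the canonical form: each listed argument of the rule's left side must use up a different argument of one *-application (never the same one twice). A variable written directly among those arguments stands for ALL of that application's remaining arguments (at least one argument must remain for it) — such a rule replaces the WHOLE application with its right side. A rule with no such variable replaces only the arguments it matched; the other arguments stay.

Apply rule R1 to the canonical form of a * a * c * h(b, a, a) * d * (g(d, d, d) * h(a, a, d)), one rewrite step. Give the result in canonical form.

Canonical form:  a * c * d * g(d, d, d) * h(a, a, d) * h(b, a, a)
Apply R1:  consuming g(d, d, d);  x := a * c * d * h(a, a, d) * h(b, a, a)
The extension variable absorbs all remaining arguments, so the whole application is rewritten.
Giving:  a * c * d * h(a, a, d) * h(b, a, a)

Answer: a * c * d * h(a, a, d) * h(b, a, a)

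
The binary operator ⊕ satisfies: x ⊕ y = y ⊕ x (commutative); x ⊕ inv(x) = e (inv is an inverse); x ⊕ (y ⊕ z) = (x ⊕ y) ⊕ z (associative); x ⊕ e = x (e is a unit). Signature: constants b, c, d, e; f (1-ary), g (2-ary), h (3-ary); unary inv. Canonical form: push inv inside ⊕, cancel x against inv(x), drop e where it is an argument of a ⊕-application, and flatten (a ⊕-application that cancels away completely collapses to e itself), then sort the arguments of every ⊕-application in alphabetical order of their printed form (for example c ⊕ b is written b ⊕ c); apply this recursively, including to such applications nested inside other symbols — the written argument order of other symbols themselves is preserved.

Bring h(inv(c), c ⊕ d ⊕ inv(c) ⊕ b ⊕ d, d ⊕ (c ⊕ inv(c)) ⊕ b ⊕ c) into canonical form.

Focus inside:  d ⊕ (c ⊕ inv(c)) ⊕ b ⊕ c
Collect terms:  d ⊕ c ⊕ b
Sort:  b ⊕ c ⊕ d
Put back:  h(inv(c), b ⊕ d ⊕ d, b ⊕ c ⊕ d)

Answer: h(inv(c), b ⊕ d ⊕ d, b ⊕ c ⊕ d)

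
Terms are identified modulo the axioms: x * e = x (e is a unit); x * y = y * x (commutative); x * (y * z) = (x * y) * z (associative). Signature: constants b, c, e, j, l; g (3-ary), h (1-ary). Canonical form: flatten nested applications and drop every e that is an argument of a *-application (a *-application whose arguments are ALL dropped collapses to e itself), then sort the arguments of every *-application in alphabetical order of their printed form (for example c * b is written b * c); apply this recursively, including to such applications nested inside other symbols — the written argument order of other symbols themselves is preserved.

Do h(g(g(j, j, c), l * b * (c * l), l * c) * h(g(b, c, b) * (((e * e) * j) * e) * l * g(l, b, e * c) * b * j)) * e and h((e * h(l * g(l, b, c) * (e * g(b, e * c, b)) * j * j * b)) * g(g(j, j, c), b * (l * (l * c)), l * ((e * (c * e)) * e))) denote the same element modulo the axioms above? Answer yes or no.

Left:  h(g(g(j, j, c), l * b * (c * l), l * c) * h(g(b, c, b) * (((e * e) * j) * e) * l * g(l, b, e * c) * b * j)) * e
  Canonicalize subterm:  h(g(g(j, j, c), l * b * (c * l), l * c) * h(g(b, c, b) * (((e * e) * j) * e) * l * g(l, b, e * c) * b * j))  →  h(g(g(j, j, c), b * c * l * l, c * l) * h(b * g(b, c, b) * g(l, b, c) * j * j * l))
  Drop the unit:  drop e
  Order the arguments:  h(g(g(j, j, c), b * c * l * l, c * l) * h(b * g(b, c, b) * g(l, b, c) * j * j * l))
Right:  h((e * h(l * g(l, b, c) * (e * g(b, e * c, b)) * j * j * b)) * g(g(j, j, c), b * (l * (l * c)), l * ((e * (c * e)) * e)))
  Work inside:  (e * h(l * g(l, b, c) * (e * g(b, e * c, b)) * j * j * b)) * g(g(j, j, c), b * (l * (l * c)), l * ((e * (c * e)) * e))
  Flatten:  e * h(l * g(l, b, c) * (e * g(b, e * c, b)) * j * j * b) * g(g(j, j, c), b * (l * (l * c)), l * ((e * (c * e)) * e))
  Canonicalize subterm:  h(l * g(l, b, c) * (e * g(b, e * c, b)) * j * j * b)  →  h(b * g(b, c, b) * g(l, b, c) * j * j * l)
  Inside:  g(g(j, j, c), b * (l * (l * c)), l * ((e * (c * e)) * e))  →  g(g(j, j, c), b * c * l * l, c * l)
  Drop the unit:  drop e
  Order the arguments:  g(g(j, j, c), b * c * l * l, c * l) * h(b * g(b, c, b) * g(l, b, c) * j * j * l)
  Put back:  h(g(g(j, j, c), b * c * l * l, c * l) * h(b * g(b, c, b) * g(l, b, c) * j * j * l))

Answer: yes — both canonical forms are h(g(g(j, j, c), b * c * l * l, c * l) * h(b * g(b, c, b) * g(l, b, c) * j * j * l))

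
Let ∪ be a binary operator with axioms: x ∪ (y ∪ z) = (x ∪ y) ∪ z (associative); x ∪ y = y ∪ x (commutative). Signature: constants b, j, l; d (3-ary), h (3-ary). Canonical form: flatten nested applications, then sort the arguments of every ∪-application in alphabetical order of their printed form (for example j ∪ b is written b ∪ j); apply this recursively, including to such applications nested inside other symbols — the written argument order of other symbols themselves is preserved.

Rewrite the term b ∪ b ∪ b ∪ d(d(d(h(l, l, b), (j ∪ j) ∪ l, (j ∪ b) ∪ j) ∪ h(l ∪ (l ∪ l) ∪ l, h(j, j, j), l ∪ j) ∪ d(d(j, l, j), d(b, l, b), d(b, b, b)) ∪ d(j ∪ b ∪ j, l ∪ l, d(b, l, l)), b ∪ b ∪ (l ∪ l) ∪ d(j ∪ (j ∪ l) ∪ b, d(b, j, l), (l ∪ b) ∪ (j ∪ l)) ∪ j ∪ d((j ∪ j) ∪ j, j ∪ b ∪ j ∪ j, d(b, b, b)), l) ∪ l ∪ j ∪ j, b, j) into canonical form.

Canonicalize subterm:  d(d(d(h(l, l, b), (j ∪ j) ∪ l, (j ∪ b) ∪ j) ∪ h(l ∪ (l ∪ l) ∪ l, h(j, j, j), l ∪ j) ∪ d(d(j, l, j), d(b, l, b), d(b, b, b)) ∪ d(j ∪ b ∪ j, l ∪ l, d(b, l, l)), b ∪ b ∪ (l ∪ l) ∪ d(j ∪ (j ∪ l) ∪ b, d(b, j, l), (l ∪ b) ∪ (j ∪ l)) ∪ j ∪ d((j ∪ j) ∪ j, j ∪ b ∪ j ∪ j, d(b, b, b)), l) ∪ l ∪ j ∪ j, b, j)  →  d(d(d(b ∪ j ∪ j, l ∪ l, d(b, l, l)) ∪ d(d(j, l, j), d(b, l, b), d(b, b, b)) ∪ d(h(l, l, b), j ∪ j ∪ l, b ∪ j ∪ j) ∪ h(l ∪ l ∪ l ∪ l, h(j, j, j), j ∪ l), b ∪ b ∪ d(b ∪ j ∪ j ∪ l, d(b, j, l), b ∪ j ∪ l ∪ l) ∪ d(j ∪ j ∪ j, b ∪ j ∪ j ∪ j, d(b, b, b)) ∪ j ∪ l ∪ l, l) ∪ j ∪ j ∪ l, b, j)
Order the arguments:  b ∪ b ∪ b ∪ d(d(d(b ∪ j ∪ j, l ∪ l, d(b, l, l)) ∪ d(d(j, l, j), d(b, l, b), d(b, b, b)) ∪ d(h(l, l, b), j ∪ j ∪ l, b ∪ j ∪ j) ∪ h(l ∪ l ∪ l ∪ l, h(j, j, j), j ∪ l), b ∪ b ∪ d(b ∪ j ∪ j ∪ l, d(b, j, l), b ∪ j ∪ l ∪ l) ∪ d(j ∪ j ∪ j, b ∪ j ∪ j ∪ j, d(b, b, b)) ∪ j ∪ l ∪ l, l) ∪ j ∪ j ∪ l, b, j)

Answer: b ∪ b ∪ b ∪ d(d(d(b ∪ j ∪ j, l ∪ l, d(b, l, l)) ∪ d(d(j, l, j), d(b, l, b), d(b, b, b)) ∪ d(h(l, l, b), j ∪ j ∪ l, b ∪ j ∪ j) ∪ h(l ∪ l ∪ l ∪ l, h(j, j, j), j ∪ l), b ∪ b ∪ d(b ∪ j ∪ j ∪ l, d(b, j, l), b ∪ j ∪ l ∪ l) ∪ d(j ∪ j ∪ j, b ∪ j ∪ j ∪ j, d(b, b, b)) ∪ j ∪ l ∪ l, l) ∪ j ∪ j ∪ l, b, j)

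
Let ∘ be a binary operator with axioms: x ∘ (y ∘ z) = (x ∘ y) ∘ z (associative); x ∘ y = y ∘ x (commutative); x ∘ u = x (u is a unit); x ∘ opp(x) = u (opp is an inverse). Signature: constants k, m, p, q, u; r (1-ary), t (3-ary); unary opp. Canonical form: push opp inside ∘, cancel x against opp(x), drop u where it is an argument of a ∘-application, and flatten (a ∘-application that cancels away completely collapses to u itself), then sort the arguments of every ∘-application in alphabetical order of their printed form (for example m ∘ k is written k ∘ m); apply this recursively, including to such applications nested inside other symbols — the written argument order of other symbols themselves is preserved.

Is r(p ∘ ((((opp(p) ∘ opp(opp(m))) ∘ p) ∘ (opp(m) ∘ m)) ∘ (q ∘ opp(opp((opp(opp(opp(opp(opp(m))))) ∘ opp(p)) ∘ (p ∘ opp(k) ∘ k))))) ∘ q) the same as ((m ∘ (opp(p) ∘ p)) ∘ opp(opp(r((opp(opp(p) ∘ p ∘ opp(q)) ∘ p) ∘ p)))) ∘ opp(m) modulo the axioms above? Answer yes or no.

Answer: no — r(p ∘ q ∘ q) vs r(p ∘ p ∘ q)

Derivation:
Left:  r(p ∘ ((((opp(p) ∘ opp(opp(m))) ∘ p) ∘ (opp(m) ∘ m)) ∘ (q ∘ opp(opp((opp(opp(opp(opp(opp(m))))) ∘ opp(p)) ∘ (p ∘ opp(k) ∘ k))))) ∘ q)
  Focus inside:  p ∘ ((((opp(p) ∘ opp(opp(m))) ∘ p) ∘ (opp(m) ∘ m)) ∘ (q ∘ opp(opp((opp(opp(opp(opp(opp(m))))) ∘ opp(p)) ∘ (p ∘ opp(k) ∘ k))))) ∘ q
  Push opp inside:  distribute opp over ∘ and collapse double opp
  Cancel:  m cancels; k cancels
  Collect:  p ∘ q ∘ q
  Reassemble:  r(p ∘ q ∘ q)
Right:  ((m ∘ (opp(p) ∘ p)) ∘ opp(opp(r((opp(opp(p) ∘ p ∘ opp(q)) ∘ p) ∘ p)))) ∘ opp(m)
  Push opp inside:  distribute opp over ∘ and collapse double opp
  Cancel inverse pairs:  m cancels; p cancels
  Collect:  r(p ∘ p ∘ q)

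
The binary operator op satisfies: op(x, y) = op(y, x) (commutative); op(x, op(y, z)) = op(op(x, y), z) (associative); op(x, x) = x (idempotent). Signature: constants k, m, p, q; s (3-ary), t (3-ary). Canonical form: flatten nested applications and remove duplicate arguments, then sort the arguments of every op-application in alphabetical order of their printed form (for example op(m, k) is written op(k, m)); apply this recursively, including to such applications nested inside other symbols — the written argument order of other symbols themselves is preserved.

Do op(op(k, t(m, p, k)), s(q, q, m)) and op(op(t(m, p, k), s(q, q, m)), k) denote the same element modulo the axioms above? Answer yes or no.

Left:  op(op(k, t(m, p, k)), s(q, q, m))
  Un-nest:  op(k, t(m, p, k), s(q, q, m))
  Sort:  op(k, s(q, q, m), t(m, p, k))
Right:  op(op(t(m, p, k), s(q, q, m)), k)
  Un-nest:  op(t(m, p, k), s(q, q, m), k)
  Order the arguments:  op(k, s(q, q, m), t(m, p, k))

Answer: yes — both canonical forms are op(k, s(q, q, m), t(m, p, k))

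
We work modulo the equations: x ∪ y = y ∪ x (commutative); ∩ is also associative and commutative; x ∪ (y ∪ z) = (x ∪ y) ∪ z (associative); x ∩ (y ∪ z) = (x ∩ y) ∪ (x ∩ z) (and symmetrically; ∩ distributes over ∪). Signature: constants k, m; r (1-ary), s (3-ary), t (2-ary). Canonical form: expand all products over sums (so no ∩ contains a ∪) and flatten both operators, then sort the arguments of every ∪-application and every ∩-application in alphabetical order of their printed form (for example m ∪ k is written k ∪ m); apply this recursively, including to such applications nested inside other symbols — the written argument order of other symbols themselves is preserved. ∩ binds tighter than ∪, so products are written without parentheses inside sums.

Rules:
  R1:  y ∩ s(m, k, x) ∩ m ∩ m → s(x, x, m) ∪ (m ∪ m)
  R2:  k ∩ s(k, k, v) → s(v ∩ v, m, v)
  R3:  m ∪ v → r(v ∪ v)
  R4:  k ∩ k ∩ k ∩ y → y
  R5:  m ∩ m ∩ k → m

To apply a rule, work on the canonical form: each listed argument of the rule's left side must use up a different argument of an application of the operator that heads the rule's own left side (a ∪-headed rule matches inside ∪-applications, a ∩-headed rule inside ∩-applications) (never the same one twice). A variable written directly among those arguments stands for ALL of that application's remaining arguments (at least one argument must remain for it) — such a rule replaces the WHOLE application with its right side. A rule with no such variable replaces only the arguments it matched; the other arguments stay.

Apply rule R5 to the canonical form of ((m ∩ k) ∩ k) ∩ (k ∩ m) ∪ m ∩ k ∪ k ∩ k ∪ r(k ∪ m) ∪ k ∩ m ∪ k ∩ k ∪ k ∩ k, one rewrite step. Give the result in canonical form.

Answer: k ∩ k ∪ k ∩ k ∪ k ∩ k ∪ k ∩ k ∩ m ∪ k ∩ m ∪ k ∩ m ∪ r(k ∪ m)

Derivation:
Canonical form:  k ∩ k ∪ k ∩ k ∪ k ∩ k ∪ k ∩ k ∩ k ∩ m ∩ m ∪ k ∩ m ∪ k ∩ m ∪ r(k ∪ m)
Match R5:  consume k, m, m
New term:  k ∩ k ∪ k ∩ k ∪ k ∩ k ∪ k ∩ k ∩ m ∪ k ∩ m ∪ k ∩ m ∪ r(k ∪ m)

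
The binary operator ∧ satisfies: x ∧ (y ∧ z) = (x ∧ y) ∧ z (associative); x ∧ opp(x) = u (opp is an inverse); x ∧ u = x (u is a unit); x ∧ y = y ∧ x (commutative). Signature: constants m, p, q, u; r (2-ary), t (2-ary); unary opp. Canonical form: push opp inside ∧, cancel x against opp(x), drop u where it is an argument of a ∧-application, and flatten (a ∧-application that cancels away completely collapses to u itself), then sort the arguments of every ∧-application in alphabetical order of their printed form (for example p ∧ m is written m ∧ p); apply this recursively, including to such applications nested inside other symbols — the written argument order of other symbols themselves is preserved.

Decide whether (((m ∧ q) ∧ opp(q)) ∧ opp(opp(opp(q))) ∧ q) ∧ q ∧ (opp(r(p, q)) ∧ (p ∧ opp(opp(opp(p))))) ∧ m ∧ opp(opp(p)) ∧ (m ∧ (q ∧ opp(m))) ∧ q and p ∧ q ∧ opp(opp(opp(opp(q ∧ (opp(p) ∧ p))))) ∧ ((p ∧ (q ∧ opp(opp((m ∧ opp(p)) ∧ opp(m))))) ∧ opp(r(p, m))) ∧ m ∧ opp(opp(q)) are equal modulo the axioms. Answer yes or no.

Answer: no — m ∧ m ∧ opp(r(p, q)) ∧ p ∧ q ∧ q ∧ q vs m ∧ opp(r(p, m)) ∧ p ∧ q ∧ q ∧ q ∧ q

Derivation:
Left:  (((m ∧ q) ∧ opp(q)) ∧ opp(opp(opp(q))) ∧ q) ∧ q ∧ (opp(r(p, q)) ∧ (p ∧ opp(opp(opp(p))))) ∧ m ∧ opp(opp(p)) ∧ (m ∧ (q ∧ opp(m))) ∧ q
  Push opp inside:  distribute opp over ∧ and collapse double opp
  Collect terms:  m ∧ m ∧ q ∧ q ∧ q ∧ opp(r(p, q)) ∧ p
  Sort arguments:  m ∧ m ∧ opp(r(p, q)) ∧ p ∧ q ∧ q ∧ q
Right:  p ∧ q ∧ opp(opp(opp(opp(q ∧ (opp(p) ∧ p))))) ∧ ((p ∧ (q ∧ opp(opp((m ∧ opp(p)) ∧ opp(m))))) ∧ opp(r(p, m))) ∧ m ∧ opp(opp(q))
  Push opp inside:  distribute opp over ∧ and collapse double opp
  Combine occurrences:  p ∧ q ∧ q ∧ q ∧ q ∧ m ∧ opp(r(p, m))
  Sort arguments:  m ∧ opp(r(p, m)) ∧ p ∧ q ∧ q ∧ q ∧ q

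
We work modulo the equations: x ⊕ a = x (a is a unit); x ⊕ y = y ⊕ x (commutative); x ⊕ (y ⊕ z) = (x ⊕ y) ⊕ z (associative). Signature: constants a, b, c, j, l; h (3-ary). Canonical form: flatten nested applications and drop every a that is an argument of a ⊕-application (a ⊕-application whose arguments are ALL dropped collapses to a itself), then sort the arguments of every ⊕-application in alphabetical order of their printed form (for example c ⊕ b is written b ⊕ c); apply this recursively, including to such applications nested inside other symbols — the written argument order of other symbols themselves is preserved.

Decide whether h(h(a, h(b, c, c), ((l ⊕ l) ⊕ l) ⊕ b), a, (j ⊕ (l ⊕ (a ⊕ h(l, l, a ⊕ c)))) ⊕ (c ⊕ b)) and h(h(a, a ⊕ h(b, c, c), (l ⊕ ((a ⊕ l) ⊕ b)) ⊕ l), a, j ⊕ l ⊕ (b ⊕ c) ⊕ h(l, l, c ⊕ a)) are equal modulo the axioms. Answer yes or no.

Left:  h(h(a, h(b, c, c), ((l ⊕ l) ⊕ l) ⊕ b), a, (j ⊕ (l ⊕ (a ⊕ h(l, l, a ⊕ c)))) ⊕ (c ⊕ b))
  Work inside:  (j ⊕ (l ⊕ (a ⊕ h(l, l, a ⊕ c)))) ⊕ (c ⊕ b)
  Un-nest:  j ⊕ l ⊕ a ⊕ h(l, l, a ⊕ c) ⊕ c ⊕ b
  Simplify inside:  h(l, l, a ⊕ c)  →  h(l, l, c)
  Unit:  drop a
  Sort:  b ⊕ c ⊕ h(l, l, c) ⊕ j ⊕ l
  Put back:  h(h(a, h(b, c, c), b ⊕ l ⊕ l ⊕ l), a, b ⊕ c ⊕ h(l, l, c) ⊕ j ⊕ l)
Right:  h(h(a, a ⊕ h(b, c, c), (l ⊕ ((a ⊕ l) ⊕ b)) ⊕ l), a, j ⊕ l ⊕ (b ⊕ c) ⊕ h(l, l, c ⊕ a))
  Work inside:  j ⊕ l ⊕ (b ⊕ c) ⊕ h(l, l, c ⊕ a)
  Flatten:  j ⊕ l ⊕ b ⊕ c ⊕ h(l, l, c ⊕ a)
  Simplify inside:  h(l, l, c ⊕ a)  →  h(l, l, c)
  Sort arguments:  b ⊕ c ⊕ h(l, l, c) ⊕ j ⊕ l
  Rebuild:  h(h(a, h(b, c, c), b ⊕ l ⊕ l ⊕ l), a, b ⊕ c ⊕ h(l, l, c) ⊕ j ⊕ l)

Answer: yes — both canonical forms are h(h(a, h(b, c, c), b ⊕ l ⊕ l ⊕ l), a, b ⊕ c ⊕ h(l, l, c) ⊕ j ⊕ l)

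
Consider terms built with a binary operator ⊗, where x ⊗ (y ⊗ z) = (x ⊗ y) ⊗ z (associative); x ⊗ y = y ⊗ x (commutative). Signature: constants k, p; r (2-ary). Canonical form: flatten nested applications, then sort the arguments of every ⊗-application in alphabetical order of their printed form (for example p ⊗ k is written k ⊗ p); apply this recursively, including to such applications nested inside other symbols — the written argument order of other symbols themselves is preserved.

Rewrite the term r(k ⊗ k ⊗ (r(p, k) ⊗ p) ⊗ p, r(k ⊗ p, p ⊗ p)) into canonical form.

Work inside:  k ⊗ k ⊗ (r(p, k) ⊗ p) ⊗ p
Merge nested applications:  k ⊗ k ⊗ r(p, k) ⊗ p ⊗ p
Sort:  k ⊗ k ⊗ p ⊗ p ⊗ r(p, k)
Reassemble:  r(k ⊗ k ⊗ p ⊗ p ⊗ r(p, k), r(k ⊗ p, p ⊗ p))

Answer: r(k ⊗ k ⊗ p ⊗ p ⊗ r(p, k), r(k ⊗ p, p ⊗ p))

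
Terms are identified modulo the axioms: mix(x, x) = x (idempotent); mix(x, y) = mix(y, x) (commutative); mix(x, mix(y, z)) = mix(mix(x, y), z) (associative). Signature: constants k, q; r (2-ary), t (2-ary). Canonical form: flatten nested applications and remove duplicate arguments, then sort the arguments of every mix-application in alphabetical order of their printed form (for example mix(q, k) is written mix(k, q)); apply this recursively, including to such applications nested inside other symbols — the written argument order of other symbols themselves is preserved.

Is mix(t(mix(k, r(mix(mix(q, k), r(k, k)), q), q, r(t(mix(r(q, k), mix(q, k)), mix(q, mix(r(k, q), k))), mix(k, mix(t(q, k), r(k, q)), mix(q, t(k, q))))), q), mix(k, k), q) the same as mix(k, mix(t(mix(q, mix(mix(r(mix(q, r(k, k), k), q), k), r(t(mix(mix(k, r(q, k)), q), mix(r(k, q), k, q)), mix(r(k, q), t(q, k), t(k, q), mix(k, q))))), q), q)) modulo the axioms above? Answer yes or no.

Left:  mix(t(mix(k, r(mix(mix(q, k), r(k, k)), q), q, r(t(mix(r(q, k), mix(q, k)), mix(q, mix(r(k, q), k))), mix(k, mix(t(q, k), r(k, q)), mix(q, t(k, q))))), q), mix(k, k), q)
  Merge nested applications:  mix(t(mix(k, r(mix(mix(q, k), r(k, k)), q), q, r(t(mix(r(q, k), mix(q, k)), mix(q, mix(r(k, q), k))), mix(k, mix(t(q, k), r(k, q)), mix(q, t(k, q))))), q), k, k, q)
  Simplify inside:  t(mix(k, r(mix(mix(q, k), r(k, k)), q), q, r(t(mix(r(q, k), mix(q, k)), mix(q, mix(r(k, q), k))), mix(k, mix(t(q, k), r(k, q)), mix(q, t(k, q))))), q)  →  t(mix(k, q, r(mix(k, q, r(k, k)), q), r(t(mix(k, q, r(q, k)), mix(k, q, r(k, q))), mix(k, q, r(k, q), t(k, q), t(q, k)))), q)
  Deduplicate:  drop duplicate k
  Order the arguments:  mix(k, q, t(mix(k, q, r(mix(k, q, r(k, k)), q), r(t(mix(k, q, r(q, k)), mix(k, q, r(k, q))), mix(k, q, r(k, q), t(k, q), t(q, k)))), q))
Right:  mix(k, mix(t(mix(q, mix(mix(r(mix(q, r(k, k), k), q), k), r(t(mix(mix(k, r(q, k)), q), mix(r(k, q), k, q)), mix(r(k, q), t(q, k), t(k, q), mix(k, q))))), q), q))
  Merge nested applications:  mix(k, t(mix(q, mix(mix(r(mix(q, r(k, k), k), q), k), r(t(mix(mix(k, r(q, k)), q), mix(r(k, q), k, q)), mix(r(k, q), t(q, k), t(k, q), mix(k, q))))), q), q)
  Inside:  t(mix(q, mix(mix(r(mix(q, r(k, k), k), q), k), r(t(mix(mix(k, r(q, k)), q), mix(r(k, q), k, q)), mix(r(k, q), t(q, k), t(k, q), mix(k, q))))), q)  →  t(mix(k, q, r(mix(k, q, r(k, k)), q), r(t(mix(k, q, r(q, k)), mix(k, q, r(k, q))), mix(k, q, r(k, q), t(k, q), t(q, k)))), q)
  Order the arguments:  mix(k, q, t(mix(k, q, r(mix(k, q, r(k, k)), q), r(t(mix(k, q, r(q, k)), mix(k, q, r(k, q))), mix(k, q, r(k, q), t(k, q), t(q, k)))), q))

Answer: yes — both canonical forms are mix(k, q, t(mix(k, q, r(mix(k, q, r(k, k)), q), r(t(mix(k, q, r(q, k)), mix(k, q, r(k, q))), mix(k, q, r(k, q), t(k, q), t(q, k)))), q))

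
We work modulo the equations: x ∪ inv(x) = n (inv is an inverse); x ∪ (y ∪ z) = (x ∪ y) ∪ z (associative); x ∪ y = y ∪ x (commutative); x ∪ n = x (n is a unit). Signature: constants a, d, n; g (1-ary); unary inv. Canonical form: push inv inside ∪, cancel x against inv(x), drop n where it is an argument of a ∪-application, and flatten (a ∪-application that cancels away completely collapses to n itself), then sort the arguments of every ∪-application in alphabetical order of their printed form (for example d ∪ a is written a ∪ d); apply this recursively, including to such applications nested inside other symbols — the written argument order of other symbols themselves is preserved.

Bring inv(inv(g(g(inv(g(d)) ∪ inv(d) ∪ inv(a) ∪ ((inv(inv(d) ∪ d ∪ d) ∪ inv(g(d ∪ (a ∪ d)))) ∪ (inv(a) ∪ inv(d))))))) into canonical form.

Push inv inside:  distribute inv over ∪ and collapse double inv
Collect terms:  g(g(inv(a) ∪ inv(a) ∪ inv(d) ∪ inv(d) ∪ inv(d) ∪ inv(g(a ∪ d ∪ d)) ∪ inv(g(d))))

Answer: g(g(inv(a) ∪ inv(a) ∪ inv(d) ∪ inv(d) ∪ inv(d) ∪ inv(g(a ∪ d ∪ d)) ∪ inv(g(d))))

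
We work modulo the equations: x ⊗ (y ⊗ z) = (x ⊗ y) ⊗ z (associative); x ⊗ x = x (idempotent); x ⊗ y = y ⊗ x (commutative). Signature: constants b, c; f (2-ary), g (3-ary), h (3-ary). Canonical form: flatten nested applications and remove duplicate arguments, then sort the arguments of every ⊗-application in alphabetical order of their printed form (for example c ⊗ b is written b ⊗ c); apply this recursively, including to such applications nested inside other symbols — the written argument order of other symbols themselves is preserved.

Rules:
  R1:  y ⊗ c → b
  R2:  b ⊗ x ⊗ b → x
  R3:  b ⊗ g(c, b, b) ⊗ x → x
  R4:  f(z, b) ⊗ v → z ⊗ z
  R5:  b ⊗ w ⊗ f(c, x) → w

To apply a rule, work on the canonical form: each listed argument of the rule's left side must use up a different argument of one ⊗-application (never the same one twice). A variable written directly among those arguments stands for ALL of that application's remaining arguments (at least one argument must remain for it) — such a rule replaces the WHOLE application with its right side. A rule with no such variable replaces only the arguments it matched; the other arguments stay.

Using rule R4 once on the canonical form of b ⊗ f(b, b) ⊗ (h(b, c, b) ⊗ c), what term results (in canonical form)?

Answer: b

Derivation:
Canonical form:  b ⊗ c ⊗ f(b, b) ⊗ h(b, c, b)
R4 matches:  uses f(b, b);  v := b ⊗ c ⊗ h(b, c, b), z := b
The variable takes the whole remainder — replace the entire application.
New term:  b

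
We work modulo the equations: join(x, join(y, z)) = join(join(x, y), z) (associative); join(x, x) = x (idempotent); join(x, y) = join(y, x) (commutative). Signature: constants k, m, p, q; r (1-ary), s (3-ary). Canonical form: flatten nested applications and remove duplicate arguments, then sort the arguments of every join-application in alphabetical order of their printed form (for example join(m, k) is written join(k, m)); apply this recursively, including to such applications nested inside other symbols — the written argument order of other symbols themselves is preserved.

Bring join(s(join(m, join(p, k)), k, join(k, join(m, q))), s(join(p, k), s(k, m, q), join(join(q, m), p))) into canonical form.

Simplify inside:  s(join(m, join(p, k)), k, join(k, join(m, q)))  →  s(join(k, m, p), k, join(k, m, q))
Canonicalize subterm:  s(join(p, k), s(k, m, q), join(join(q, m), p))  →  s(join(k, p), s(k, m, q), join(m, p, q))
Sort:  join(s(join(k, m, p), k, join(k, m, q)), s(join(k, p), s(k, m, q), join(m, p, q)))

Answer: join(s(join(k, m, p), k, join(k, m, q)), s(join(k, p), s(k, m, q), join(m, p, q)))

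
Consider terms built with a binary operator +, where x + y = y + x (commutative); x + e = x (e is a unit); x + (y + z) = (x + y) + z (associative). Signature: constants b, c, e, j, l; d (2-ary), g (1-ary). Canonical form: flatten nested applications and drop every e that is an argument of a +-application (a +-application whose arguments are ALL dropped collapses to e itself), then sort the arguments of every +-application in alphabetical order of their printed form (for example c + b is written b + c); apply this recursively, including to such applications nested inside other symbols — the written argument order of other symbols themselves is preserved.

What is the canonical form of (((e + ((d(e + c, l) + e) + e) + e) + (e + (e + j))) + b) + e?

Answer: b + d(c, l) + j

Derivation:
Merge nested applications:  e + d(e + c, l) + e + e + e + e + e + j + b + e
Simplify inside:  d(e + c, l)  →  d(c, l)
Unit:  drop e (×7)
Sort arguments:  b + d(c, l) + j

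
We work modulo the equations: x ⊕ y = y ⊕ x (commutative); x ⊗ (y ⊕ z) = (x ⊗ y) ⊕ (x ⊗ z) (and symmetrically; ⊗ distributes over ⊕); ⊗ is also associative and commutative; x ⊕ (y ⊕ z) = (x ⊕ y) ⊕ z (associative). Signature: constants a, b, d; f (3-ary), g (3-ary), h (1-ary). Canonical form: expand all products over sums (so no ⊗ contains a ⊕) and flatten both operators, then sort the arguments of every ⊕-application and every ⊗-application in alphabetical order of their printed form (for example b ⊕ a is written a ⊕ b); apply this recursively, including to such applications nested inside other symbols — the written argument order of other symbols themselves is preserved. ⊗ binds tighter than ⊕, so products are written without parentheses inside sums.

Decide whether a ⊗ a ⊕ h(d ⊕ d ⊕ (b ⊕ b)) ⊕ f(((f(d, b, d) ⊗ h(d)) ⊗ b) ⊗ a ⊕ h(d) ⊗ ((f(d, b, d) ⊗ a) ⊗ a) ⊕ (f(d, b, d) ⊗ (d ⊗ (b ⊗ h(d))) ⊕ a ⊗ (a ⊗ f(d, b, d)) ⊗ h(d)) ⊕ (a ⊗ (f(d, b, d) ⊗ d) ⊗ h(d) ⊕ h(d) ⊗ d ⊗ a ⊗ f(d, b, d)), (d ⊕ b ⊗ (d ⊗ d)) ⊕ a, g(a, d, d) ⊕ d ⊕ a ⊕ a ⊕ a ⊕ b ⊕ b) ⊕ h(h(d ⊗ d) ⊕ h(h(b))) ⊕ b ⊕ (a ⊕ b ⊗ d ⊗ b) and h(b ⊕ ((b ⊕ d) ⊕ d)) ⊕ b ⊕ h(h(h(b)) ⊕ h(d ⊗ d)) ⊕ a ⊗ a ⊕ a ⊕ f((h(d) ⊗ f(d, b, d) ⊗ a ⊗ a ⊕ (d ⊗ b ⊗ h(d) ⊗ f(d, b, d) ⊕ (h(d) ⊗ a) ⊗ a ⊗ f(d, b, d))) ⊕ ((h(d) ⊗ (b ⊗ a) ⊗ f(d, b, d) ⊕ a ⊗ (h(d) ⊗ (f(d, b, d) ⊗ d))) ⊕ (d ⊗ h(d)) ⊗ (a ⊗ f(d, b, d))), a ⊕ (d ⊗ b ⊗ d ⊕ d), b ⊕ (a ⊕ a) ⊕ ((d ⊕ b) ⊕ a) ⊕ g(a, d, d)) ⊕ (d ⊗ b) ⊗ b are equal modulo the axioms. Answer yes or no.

Answer: yes — both canonical forms are a ⊕ a ⊗ a ⊕ b ⊕ b ⊗ b ⊗ d ⊕ f(a ⊗ a ⊗ f(d, b, d) ⊗ h(d) ⊕ a ⊗ a ⊗ f(d, b, d) ⊗ h(d) ⊕ a ⊗ b ⊗ f(d, b, d) ⊗ h(d) ⊕ a ⊗ d ⊗ f(d, b, d) ⊗ h(d) ⊕ a ⊗ d ⊗ f(d, b, d) ⊗ h(d) ⊕ b ⊗ d ⊗ f(d, b, d) ⊗ h(d), a ⊕ b ⊗ d ⊗ d ⊕ d, a ⊕ a ⊕ a ⊕ b ⊕ b ⊕ d ⊕ g(a, d, d)) ⊕ h(b ⊕ b ⊕ d ⊕ d) ⊕ h(h(d ⊗ d) ⊕ h(h(b)))

Derivation:
Left:  a ⊗ a ⊕ h(d ⊕ d ⊕ (b ⊕ b)) ⊕ f(((f(d, b, d) ⊗ h(d)) ⊗ b) ⊗ a ⊕ h(d) ⊗ ((f(d, b, d) ⊗ a) ⊗ a) ⊕ (f(d, b, d) ⊗ (d ⊗ (b ⊗ h(d))) ⊕ a ⊗ (a ⊗ f(d, b, d)) ⊗ h(d)) ⊕ (a ⊗ (f(d, b, d) ⊗ d) ⊗ h(d) ⊕ h(d) ⊗ d ⊗ a ⊗ f(d, b, d)), (d ⊕ b ⊗ (d ⊗ d)) ⊕ a, g(a, d, d) ⊕ d ⊕ a ⊕ a ⊕ a ⊕ b ⊕ b) ⊕ h(h(d ⊗ d) ⊕ h(h(b))) ⊕ b ⊕ (a ⊕ b ⊗ d ⊗ b)
  Flatten:  a ⊗ a ⊕ h(b ⊕ b ⊕ d ⊕ d) ⊕ f(a ⊗ a ⊗ f(d, b, d) ⊗ h(d) ⊕ a ⊗ a ⊗ f(d, b, d) ⊗ h(d) ⊕ a ⊗ b ⊗ f(d, b, d) ⊗ h(d) ⊕ a ⊗ d ⊗ f(d, b, d) ⊗ h(d) ⊕ a ⊗ d ⊗ f(d, b, d) ⊗ h(d) ⊕ b ⊗ d ⊗ f(d, b, d) ⊗ h(d), a ⊕ b ⊗ d ⊗ d ⊕ d, a ⊕ a ⊕ a ⊕ b ⊕ b ⊕ d ⊕ g(a, d, d)) ⊕ h(h(d ⊗ d) ⊕ h(h(b))) ⊕ b ⊕ a ⊕ b ⊗ b ⊗ d
  Order the arguments:  a ⊕ a ⊗ a ⊕ b ⊕ b ⊗ b ⊗ d ⊕ f(a ⊗ a ⊗ f(d, b, d) ⊗ h(d) ⊕ a ⊗ a ⊗ f(d, b, d) ⊗ h(d) ⊕ a ⊗ b ⊗ f(d, b, d) ⊗ h(d) ⊕ a ⊗ d ⊗ f(d, b, d) ⊗ h(d) ⊕ a ⊗ d ⊗ f(d, b, d) ⊗ h(d) ⊕ b ⊗ d ⊗ f(d, b, d) ⊗ h(d), a ⊕ b ⊗ d ⊗ d ⊕ d, a ⊕ a ⊕ a ⊕ b ⊕ b ⊕ d ⊕ g(a, d, d)) ⊕ h(b ⊕ b ⊕ d ⊕ d) ⊕ h(h(d ⊗ d) ⊕ h(h(b)))
Right:  h(b ⊕ ((b ⊕ d) ⊕ d)) ⊕ b ⊕ h(h(h(b)) ⊕ h(d ⊗ d)) ⊕ a ⊗ a ⊕ a ⊕ f((h(d) ⊗ f(d, b, d) ⊗ a ⊗ a ⊕ (d ⊗ b ⊗ h(d) ⊗ f(d, b, d) ⊕ (h(d) ⊗ a) ⊗ a ⊗ f(d, b, d))) ⊕ ((h(d) ⊗ (b ⊗ a) ⊗ f(d, b, d) ⊕ a ⊗ (h(d) ⊗ (f(d, b, d) ⊗ d))) ⊕ (d ⊗ h(d)) ⊗ (a ⊗ f(d, b, d))), a ⊕ (d ⊗ b ⊗ d ⊕ d), b ⊕ (a ⊕ a) ⊕ ((d ⊕ b) ⊕ a) ⊕ g(a, d, d)) ⊕ (d ⊗ b) ⊗ b
  Merge nested applications:  h(b ⊕ b ⊕ d ⊕ d) ⊕ b ⊕ h(h(d ⊗ d) ⊕ h(h(b))) ⊕ a ⊗ a ⊕ a ⊕ f(a ⊗ a ⊗ f(d, b, d) ⊗ h(d) ⊕ a ⊗ a ⊗ f(d, b, d) ⊗ h(d) ⊕ a ⊗ b ⊗ f(d, b, d) ⊗ h(d) ⊕ a ⊗ d ⊗ f(d, b, d) ⊗ h(d) ⊕ a ⊗ d ⊗ f(d, b, d) ⊗ h(d) ⊕ b ⊗ d ⊗ f(d, b, d) ⊗ h(d), a ⊕ b ⊗ d ⊗ d ⊕ d, a ⊕ a ⊕ a ⊕ b ⊕ b ⊕ d ⊕ g(a, d, d)) ⊕ b ⊗ b ⊗ d
  Sort arguments:  a ⊕ a ⊗ a ⊕ b ⊕ b ⊗ b ⊗ d ⊕ f(a ⊗ a ⊗ f(d, b, d) ⊗ h(d) ⊕ a ⊗ a ⊗ f(d, b, d) ⊗ h(d) ⊕ a ⊗ b ⊗ f(d, b, d) ⊗ h(d) ⊕ a ⊗ d ⊗ f(d, b, d) ⊗ h(d) ⊕ a ⊗ d ⊗ f(d, b, d) ⊗ h(d) ⊕ b ⊗ d ⊗ f(d, b, d) ⊗ h(d), a ⊕ b ⊗ d ⊗ d ⊕ d, a ⊕ a ⊕ a ⊕ b ⊕ b ⊕ d ⊕ g(a, d, d)) ⊕ h(b ⊕ b ⊕ d ⊕ d) ⊕ h(h(d ⊗ d) ⊕ h(h(b)))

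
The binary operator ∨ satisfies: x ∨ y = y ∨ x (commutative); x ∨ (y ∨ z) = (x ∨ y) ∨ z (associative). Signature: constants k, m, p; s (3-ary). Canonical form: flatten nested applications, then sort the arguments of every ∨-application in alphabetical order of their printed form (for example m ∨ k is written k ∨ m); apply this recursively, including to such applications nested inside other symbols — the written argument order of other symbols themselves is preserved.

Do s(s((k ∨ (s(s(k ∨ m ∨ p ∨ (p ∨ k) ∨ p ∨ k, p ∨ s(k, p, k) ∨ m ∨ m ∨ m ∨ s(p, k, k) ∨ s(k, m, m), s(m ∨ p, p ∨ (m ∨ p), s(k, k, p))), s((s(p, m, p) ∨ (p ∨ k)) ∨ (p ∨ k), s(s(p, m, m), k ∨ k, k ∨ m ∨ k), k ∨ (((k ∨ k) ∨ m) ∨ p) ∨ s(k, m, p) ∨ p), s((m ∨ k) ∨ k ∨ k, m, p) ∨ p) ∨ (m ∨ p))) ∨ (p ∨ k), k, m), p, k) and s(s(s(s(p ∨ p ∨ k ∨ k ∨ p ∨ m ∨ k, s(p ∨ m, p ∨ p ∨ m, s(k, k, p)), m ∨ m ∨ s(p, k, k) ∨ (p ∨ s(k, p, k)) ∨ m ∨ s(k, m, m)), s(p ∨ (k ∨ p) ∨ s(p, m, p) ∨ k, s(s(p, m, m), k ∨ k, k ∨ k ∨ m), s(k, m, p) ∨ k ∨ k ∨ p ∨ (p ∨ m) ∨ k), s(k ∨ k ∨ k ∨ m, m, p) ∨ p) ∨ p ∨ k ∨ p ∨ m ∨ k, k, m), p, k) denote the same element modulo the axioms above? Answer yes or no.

Answer: no — s(s(k ∨ k ∨ m ∨ p ∨ p ∨ s(s(k ∨ k ∨ k ∨ m ∨ p ∨ p ∨ p, m ∨ m ∨ m ∨ p ∨ s(k, m, m) ∨ s(k, p, k) ∨ s(p, k, k), s(m ∨ p, m ∨ p ∨ p, s(k, k, p))), s(k ∨ k ∨ p ∨ p ∨ s(p, m, p), s(s(p, m, m), k ∨ k, k ∨ k ∨ m), k ∨ k ∨ k ∨ m ∨ p ∨ p ∨ s(k, m, p)), p ∨ s(k ∨ k ∨ k ∨ m, m, p)), k, m), p, k) vs s(s(k ∨ k ∨ m ∨ p ∨ p ∨ s(s(k ∨ k ∨ k ∨ m ∨ p ∨ p ∨ p, s(m ∨ p, m ∨ p ∨ p, s(k, k, p)), m ∨ m ∨ m ∨ p ∨ s(k, m, m) ∨ s(k, p, k) ∨ s(p, k, k)), s(k ∨ k ∨ p ∨ p ∨ s(p, m, p), s(s(p, m, m), k ∨ k, k ∨ k ∨ m), k ∨ k ∨ k ∨ m ∨ p ∨ p ∨ s(k, m, p)), p ∨ s(k ∨ k ∨ k ∨ m, m, p)), k, m), p, k)

Derivation:
Left:  s(s((k ∨ (s(s(k ∨ m ∨ p ∨ (p ∨ k) ∨ p ∨ k, p ∨ s(k, p, k) ∨ m ∨ m ∨ m ∨ s(p, k, k) ∨ s(k, m, m), s(m ∨ p, p ∨ (m ∨ p), s(k, k, p))), s((s(p, m, p) ∨ (p ∨ k)) ∨ (p ∨ k), s(s(p, m, m), k ∨ k, k ∨ m ∨ k), k ∨ (((k ∨ k) ∨ m) ∨ p) ∨ s(k, m, p) ∨ p), s((m ∨ k) ∨ k ∨ k, m, p) ∨ p) ∨ (m ∨ p))) ∨ (p ∨ k), k, m), p, k)
  Descend into:  (k ∨ (s(s(k ∨ m ∨ p ∨ (p ∨ k) ∨ p ∨ k, p ∨ s(k, p, k) ∨ m ∨ m ∨ m ∨ s(p, k, k) ∨ s(k, m, m), s(m ∨ p, p ∨ (m ∨ p), s(k, k, p))), s((s(p, m, p) ∨ (p ∨ k)) ∨ (p ∨ k), s(s(p, m, m), k ∨ k, k ∨ m ∨ k), k ∨ (((k ∨ k) ∨ m) ∨ p) ∨ s(k, m, p) ∨ p), s((m ∨ k) ∨ k ∨ k, m, p) ∨ p) ∨ (m ∨ p))) ∨ (p ∨ k)
  Flatten:  k ∨ s(s(k ∨ m ∨ p ∨ (p ∨ k) ∨ p ∨ k, p ∨ s(k, p, k) ∨ m ∨ m ∨ m ∨ s(p, k, k) ∨ s(k, m, m), s(m ∨ p, p ∨ (m ∨ p), s(k, k, p))), s((s(p, m, p) ∨ (p ∨ k)) ∨ (p ∨ k), s(s(p, m, m), k ∨ k, k ∨ m ∨ k), k ∨ (((k ∨ k) ∨ m) ∨ p) ∨ s(k, m, p) ∨ p), s((m ∨ k) ∨ k ∨ k, m, p) ∨ p) ∨ m ∨ p ∨ p ∨ k
  Simplify inside:  s(s(k ∨ m ∨ p ∨ (p ∨ k) ∨ p ∨ k, p ∨ s(k, p, k) ∨ m ∨ m ∨ m ∨ s(p, k, k) ∨ s(k, m, m), s(m ∨ p, p ∨ (m ∨ p), s(k, k, p))), s((s(p, m, p) ∨ (p ∨ k)) ∨ (p ∨ k), s(s(p, m, m), k ∨ k, k ∨ m ∨ k), k ∨ (((k ∨ k) ∨ m) ∨ p) ∨ s(k, m, p) ∨ p), s((m ∨ k) ∨ k ∨ k, m, p) ∨ p)  →  s(s(k ∨ k ∨ k ∨ m ∨ p ∨ p ∨ p, m ∨ m ∨ m ∨ p ∨ s(k, m, m) ∨ s(k, p, k) ∨ s(p, k, k), s(m ∨ p, m ∨ p ∨ p, s(k, k, p))), s(k ∨ k ∨ p ∨ p ∨ s(p, m, p), s(s(p, m, m), k ∨ k, k ∨ k ∨ m), k ∨ k ∨ k ∨ m ∨ p ∨ p ∨ s(k, m, p)), p ∨ s(k ∨ k ∨ k ∨ m, m, p))
  Order the arguments:  k ∨ k ∨ m ∨ p ∨ p ∨ s(s(k ∨ k ∨ k ∨ m ∨ p ∨ p ∨ p, m ∨ m ∨ m ∨ p ∨ s(k, m, m) ∨ s(k, p, k) ∨ s(p, k, k), s(m ∨ p, m ∨ p ∨ p, s(k, k, p))), s(k ∨ k ∨ p ∨ p ∨ s(p, m, p), s(s(p, m, m), k ∨ k, k ∨ k ∨ m), k ∨ k ∨ k ∨ m ∨ p ∨ p ∨ s(k, m, p)), p ∨ s(k ∨ k ∨ k ∨ m, m, p))
  Rebuild:  s(s(k ∨ k ∨ m ∨ p ∨ p ∨ s(s(k ∨ k ∨ k ∨ m ∨ p ∨ p ∨ p, m ∨ m ∨ m ∨ p ∨ s(k, m, m) ∨ s(k, p, k) ∨ s(p, k, k), s(m ∨ p, m ∨ p ∨ p, s(k, k, p))), s(k ∨ k ∨ p ∨ p ∨ s(p, m, p), s(s(p, m, m), k ∨ k, k ∨ k ∨ m), k ∨ k ∨ k ∨ m ∨ p ∨ p ∨ s(k, m, p)), p ∨ s(k ∨ k ∨ k ∨ m, m, p)), k, m), p, k)
Right:  s(s(s(s(p ∨ p ∨ k ∨ k ∨ p ∨ m ∨ k, s(p ∨ m, p ∨ p ∨ m, s(k, k, p)), m ∨ m ∨ s(p, k, k) ∨ (p ∨ s(k, p, k)) ∨ m ∨ s(k, m, m)), s(p ∨ (k ∨ p) ∨ s(p, m, p) ∨ k, s(s(p, m, m), k ∨ k, k ∨ k ∨ m), s(k, m, p) ∨ k ∨ k ∨ p ∨ (p ∨ m) ∨ k), s(k ∨ k ∨ k ∨ m, m, p) ∨ p) ∨ p ∨ k ∨ p ∨ m ∨ k, k, m), p, k)
  Work inside:  s(s(p ∨ p ∨ k ∨ k ∨ p ∨ m ∨ k, s(p ∨ m, p ∨ p ∨ m, s(k, k, p)), m ∨ m ∨ s(p, k, k) ∨ (p ∨ s(k, p, k)) ∨ m ∨ s(k, m, m)), s(p ∨ (k ∨ p) ∨ s(p, m, p) ∨ k, s(s(p, m, m), k ∨ k, k ∨ k ∨ m), s(k, m, p) ∨ k ∨ k ∨ p ∨ (p ∨ m) ∨ k), s(k ∨ k ∨ k ∨ m, m, p) ∨ p) ∨ p ∨ k ∨ p ∨ m ∨ k
  Inside:  s(s(p ∨ p ∨ k ∨ k ∨ p ∨ m ∨ k, s(p ∨ m, p ∨ p ∨ m, s(k, k, p)), m ∨ m ∨ s(p, k, k) ∨ (p ∨ s(k, p, k)) ∨ m ∨ s(k, m, m)), s(p ∨ (k ∨ p) ∨ s(p, m, p) ∨ k, s(s(p, m, m), k ∨ k, k ∨ k ∨ m), s(k, m, p) ∨ k ∨ k ∨ p ∨ (p ∨ m) ∨ k), s(k ∨ k ∨ k ∨ m, m, p) ∨ p)  →  s(s(k ∨ k ∨ k ∨ m ∨ p ∨ p ∨ p, s(m ∨ p, m ∨ p ∨ p, s(k, k, p)), m ∨ m ∨ m ∨ p ∨ s(k, m, m) ∨ s(k, p, k) ∨ s(p, k, k)), s(k ∨ k ∨ p ∨ p ∨ s(p, m, p), s(s(p, m, m), k ∨ k, k ∨ k ∨ m), k ∨ k ∨ k ∨ m ∨ p ∨ p ∨ s(k, m, p)), p ∨ s(k ∨ k ∨ k ∨ m, m, p))
  Sort arguments:  k ∨ k ∨ m ∨ p ∨ p ∨ s(s(k ∨ k ∨ k ∨ m ∨ p ∨ p ∨ p, s(m ∨ p, m ∨ p ∨ p, s(k, k, p)), m ∨ m ∨ m ∨ p ∨ s(k, m, m) ∨ s(k, p, k) ∨ s(p, k, k)), s(k ∨ k ∨ p ∨ p ∨ s(p, m, p), s(s(p, m, m), k ∨ k, k ∨ k ∨ m), k ∨ k ∨ k ∨ m ∨ p ∨ p ∨ s(k, m, p)), p ∨ s(k ∨ k ∨ k ∨ m, m, p))
  Put back:  s(s(k ∨ k ∨ m ∨ p ∨ p ∨ s(s(k ∨ k ∨ k ∨ m ∨ p ∨ p ∨ p, s(m ∨ p, m ∨ p ∨ p, s(k, k, p)), m ∨ m ∨ m ∨ p ∨ s(k, m, m) ∨ s(k, p, k) ∨ s(p, k, k)), s(k ∨ k ∨ p ∨ p ∨ s(p, m, p), s(s(p, m, m), k ∨ k, k ∨ k ∨ m), k ∨ k ∨ k ∨ m ∨ p ∨ p ∨ s(k, m, p)), p ∨ s(k ∨ k ∨ k ∨ m, m, p)), k, m), p, k)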